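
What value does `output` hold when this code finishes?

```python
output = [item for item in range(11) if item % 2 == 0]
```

Let's trace through this code step by step.

Initialize: output = [item for item in range(11) if item % 2 == 0]

After execution: output = [0, 2, 4, 6, 8, 10]
[0, 2, 4, 6, 8, 10]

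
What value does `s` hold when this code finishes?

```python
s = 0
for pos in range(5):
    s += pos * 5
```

Let's trace through this code step by step.

Initialize: s = 0
Entering loop: for pos in range(5):

After execution: s = 50
50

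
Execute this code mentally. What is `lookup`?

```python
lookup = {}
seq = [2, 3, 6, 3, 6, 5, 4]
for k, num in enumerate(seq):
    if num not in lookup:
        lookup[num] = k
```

Let's trace through this code step by step.

Initialize: lookup = {}
Initialize: seq = [2, 3, 6, 3, 6, 5, 4]
Entering loop: for k, num in enumerate(seq):

After execution: lookup = {2: 0, 3: 1, 6: 2, 5: 5, 4: 6}
{2: 0, 3: 1, 6: 2, 5: 5, 4: 6}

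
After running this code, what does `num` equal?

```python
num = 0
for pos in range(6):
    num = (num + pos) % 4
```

Let's trace through this code step by step.

Initialize: num = 0
Entering loop: for pos in range(6):

After execution: num = 3
3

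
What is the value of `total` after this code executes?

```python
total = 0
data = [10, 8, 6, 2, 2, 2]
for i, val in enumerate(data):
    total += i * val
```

Let's trace through this code step by step.

Initialize: total = 0
Initialize: data = [10, 8, 6, 2, 2, 2]
Entering loop: for i, val in enumerate(data):

After execution: total = 44
44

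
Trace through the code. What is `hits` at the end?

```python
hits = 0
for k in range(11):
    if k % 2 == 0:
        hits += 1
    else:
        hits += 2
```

Let's trace through this code step by step.

Initialize: hits = 0
Entering loop: for k in range(11):

After execution: hits = 16
16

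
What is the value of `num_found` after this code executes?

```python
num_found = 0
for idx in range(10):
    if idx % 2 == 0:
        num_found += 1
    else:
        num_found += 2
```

Let's trace through this code step by step.

Initialize: num_found = 0
Entering loop: for idx in range(10):

After execution: num_found = 15
15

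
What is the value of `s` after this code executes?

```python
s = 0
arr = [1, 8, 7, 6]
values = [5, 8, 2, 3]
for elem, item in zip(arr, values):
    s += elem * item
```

Let's trace through this code step by step.

Initialize: s = 0
Initialize: arr = [1, 8, 7, 6]
Initialize: values = [5, 8, 2, 3]
Entering loop: for elem, item in zip(arr, values):

After execution: s = 101
101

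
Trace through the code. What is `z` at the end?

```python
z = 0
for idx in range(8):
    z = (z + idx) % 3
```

Let's trace through this code step by step.

Initialize: z = 0
Entering loop: for idx in range(8):

After execution: z = 1
1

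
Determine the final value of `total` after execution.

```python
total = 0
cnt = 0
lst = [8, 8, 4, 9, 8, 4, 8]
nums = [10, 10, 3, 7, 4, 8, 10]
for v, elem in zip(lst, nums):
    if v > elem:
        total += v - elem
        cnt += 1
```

Let's trace through this code step by step.

Initialize: total = 0
Initialize: cnt = 0
Initialize: lst = [8, 8, 4, 9, 8, 4, 8]
Initialize: nums = [10, 10, 3, 7, 4, 8, 10]
Entering loop: for v, elem in zip(lst, nums):

After execution: total = 7
7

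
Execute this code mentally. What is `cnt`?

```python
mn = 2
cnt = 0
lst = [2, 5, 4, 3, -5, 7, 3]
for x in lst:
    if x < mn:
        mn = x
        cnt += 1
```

Let's trace through this code step by step.

Initialize: mn = 2
Initialize: cnt = 0
Initialize: lst = [2, 5, 4, 3, -5, 7, 3]
Entering loop: for x in lst:

After execution: cnt = 1
1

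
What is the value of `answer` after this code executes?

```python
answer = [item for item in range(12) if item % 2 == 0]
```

Let's trace through this code step by step.

Initialize: answer = [item for item in range(12) if item % 2 == 0]

After execution: answer = [0, 2, 4, 6, 8, 10]
[0, 2, 4, 6, 8, 10]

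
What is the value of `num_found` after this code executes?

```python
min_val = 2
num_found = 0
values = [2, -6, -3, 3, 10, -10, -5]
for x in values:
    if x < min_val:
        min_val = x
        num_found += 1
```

Let's trace through this code step by step.

Initialize: min_val = 2
Initialize: num_found = 0
Initialize: values = [2, -6, -3, 3, 10, -10, -5]
Entering loop: for x in values:

After execution: num_found = 2
2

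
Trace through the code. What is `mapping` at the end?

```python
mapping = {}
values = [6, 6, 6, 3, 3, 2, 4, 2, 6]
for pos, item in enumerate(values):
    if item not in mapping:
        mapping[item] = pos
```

Let's trace through this code step by step.

Initialize: mapping = {}
Initialize: values = [6, 6, 6, 3, 3, 2, 4, 2, 6]
Entering loop: for pos, item in enumerate(values):

After execution: mapping = {6: 0, 3: 3, 2: 5, 4: 6}
{6: 0, 3: 3, 2: 5, 4: 6}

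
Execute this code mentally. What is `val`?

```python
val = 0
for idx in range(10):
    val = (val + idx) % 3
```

Let's trace through this code step by step.

Initialize: val = 0
Entering loop: for idx in range(10):

After execution: val = 0
0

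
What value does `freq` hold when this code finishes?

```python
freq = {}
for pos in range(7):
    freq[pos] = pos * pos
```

Let's trace through this code step by step.

Initialize: freq = {}
Entering loop: for pos in range(7):

After execution: freq = {0: 0, 1: 1, 2: 4, 3: 9, 4: 16, 5: 25, 6: 36}
{0: 0, 1: 1, 2: 4, 3: 9, 4: 16, 5: 25, 6: 36}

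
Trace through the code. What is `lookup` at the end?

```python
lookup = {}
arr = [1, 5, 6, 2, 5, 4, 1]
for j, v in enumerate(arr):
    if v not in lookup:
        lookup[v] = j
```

Let's trace through this code step by step.

Initialize: lookup = {}
Initialize: arr = [1, 5, 6, 2, 5, 4, 1]
Entering loop: for j, v in enumerate(arr):

After execution: lookup = {1: 0, 5: 1, 6: 2, 2: 3, 4: 5}
{1: 0, 5: 1, 6: 2, 2: 3, 4: 5}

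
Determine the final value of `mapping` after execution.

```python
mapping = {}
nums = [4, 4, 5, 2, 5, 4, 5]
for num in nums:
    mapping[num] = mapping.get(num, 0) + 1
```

Let's trace through this code step by step.

Initialize: mapping = {}
Initialize: nums = [4, 4, 5, 2, 5, 4, 5]
Entering loop: for num in nums:

After execution: mapping = {4: 3, 5: 3, 2: 1}
{4: 3, 5: 3, 2: 1}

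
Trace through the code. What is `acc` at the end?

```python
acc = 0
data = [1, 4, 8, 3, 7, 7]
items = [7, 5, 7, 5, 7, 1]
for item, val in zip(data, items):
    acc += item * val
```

Let's trace through this code step by step.

Initialize: acc = 0
Initialize: data = [1, 4, 8, 3, 7, 7]
Initialize: items = [7, 5, 7, 5, 7, 1]
Entering loop: for item, val in zip(data, items):

After execution: acc = 154
154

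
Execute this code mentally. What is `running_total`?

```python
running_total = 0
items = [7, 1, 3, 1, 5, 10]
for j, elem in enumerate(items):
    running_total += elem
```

Let's trace through this code step by step.

Initialize: running_total = 0
Initialize: items = [7, 1, 3, 1, 5, 10]
Entering loop: for j, elem in enumerate(items):

After execution: running_total = 27
27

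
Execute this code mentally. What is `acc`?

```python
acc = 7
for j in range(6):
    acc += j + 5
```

Let's trace through this code step by step.

Initialize: acc = 7
Entering loop: for j in range(6):

After execution: acc = 52
52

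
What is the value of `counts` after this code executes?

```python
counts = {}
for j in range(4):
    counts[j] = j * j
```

Let's trace through this code step by step.

Initialize: counts = {}
Entering loop: for j in range(4):

After execution: counts = {0: 0, 1: 1, 2: 4, 3: 9}
{0: 0, 1: 1, 2: 4, 3: 9}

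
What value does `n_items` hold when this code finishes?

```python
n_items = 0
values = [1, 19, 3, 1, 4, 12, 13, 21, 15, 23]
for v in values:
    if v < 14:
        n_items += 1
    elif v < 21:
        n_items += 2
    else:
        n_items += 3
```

Let's trace through this code step by step.

Initialize: n_items = 0
Initialize: values = [1, 19, 3, 1, 4, 12, 13, 21, 15, 23]
Entering loop: for v in values:

After execution: n_items = 16
16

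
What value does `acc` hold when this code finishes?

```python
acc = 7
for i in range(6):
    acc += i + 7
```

Let's trace through this code step by step.

Initialize: acc = 7
Entering loop: for i in range(6):

After execution: acc = 64
64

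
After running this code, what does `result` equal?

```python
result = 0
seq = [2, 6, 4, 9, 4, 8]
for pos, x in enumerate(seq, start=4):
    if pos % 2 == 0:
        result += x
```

Let's trace through this code step by step.

Initialize: result = 0
Initialize: seq = [2, 6, 4, 9, 4, 8]
Entering loop: for pos, x in enumerate(seq, start=4):

After execution: result = 10
10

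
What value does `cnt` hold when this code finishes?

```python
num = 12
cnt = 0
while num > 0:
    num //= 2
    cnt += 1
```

Let's trace through this code step by step.

Initialize: num = 12
Initialize: cnt = 0
Entering loop: while num > 0:

After execution: cnt = 4
4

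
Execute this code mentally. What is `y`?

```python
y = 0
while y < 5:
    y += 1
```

Let's trace through this code step by step.

Initialize: y = 0
Entering loop: while y < 5:

After execution: y = 5
5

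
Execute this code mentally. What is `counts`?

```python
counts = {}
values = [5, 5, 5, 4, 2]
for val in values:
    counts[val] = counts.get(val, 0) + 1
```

Let's trace through this code step by step.

Initialize: counts = {}
Initialize: values = [5, 5, 5, 4, 2]
Entering loop: for val in values:

After execution: counts = {5: 3, 4: 1, 2: 1}
{5: 3, 4: 1, 2: 1}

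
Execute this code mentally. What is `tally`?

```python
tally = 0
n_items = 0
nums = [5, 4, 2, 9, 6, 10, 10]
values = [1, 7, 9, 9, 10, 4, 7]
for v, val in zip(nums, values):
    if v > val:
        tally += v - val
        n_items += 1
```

Let's trace through this code step by step.

Initialize: tally = 0
Initialize: n_items = 0
Initialize: nums = [5, 4, 2, 9, 6, 10, 10]
Initialize: values = [1, 7, 9, 9, 10, 4, 7]
Entering loop: for v, val in zip(nums, values):

After execution: tally = 13
13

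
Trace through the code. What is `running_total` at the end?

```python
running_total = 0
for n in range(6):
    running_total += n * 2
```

Let's trace through this code step by step.

Initialize: running_total = 0
Entering loop: for n in range(6):

After execution: running_total = 30
30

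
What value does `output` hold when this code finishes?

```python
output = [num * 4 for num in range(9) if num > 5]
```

Let's trace through this code step by step.

Initialize: output = [num * 4 for num in range(9) if num > 5]

After execution: output = [24, 28, 32]
[24, 28, 32]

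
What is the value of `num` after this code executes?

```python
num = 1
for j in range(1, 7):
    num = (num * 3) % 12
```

Let's trace through this code step by step.

Initialize: num = 1
Entering loop: for j in range(1, 7):

After execution: num = 9
9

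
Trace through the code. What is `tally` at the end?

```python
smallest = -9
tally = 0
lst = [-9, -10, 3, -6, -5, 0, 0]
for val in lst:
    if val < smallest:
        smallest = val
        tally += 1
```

Let's trace through this code step by step.

Initialize: smallest = -9
Initialize: tally = 0
Initialize: lst = [-9, -10, 3, -6, -5, 0, 0]
Entering loop: for val in lst:

After execution: tally = 1
1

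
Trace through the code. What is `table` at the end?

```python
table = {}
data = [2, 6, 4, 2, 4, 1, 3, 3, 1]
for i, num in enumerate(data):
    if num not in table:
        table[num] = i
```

Let's trace through this code step by step.

Initialize: table = {}
Initialize: data = [2, 6, 4, 2, 4, 1, 3, 3, 1]
Entering loop: for i, num in enumerate(data):

After execution: table = {2: 0, 6: 1, 4: 2, 1: 5, 3: 6}
{2: 0, 6: 1, 4: 2, 1: 5, 3: 6}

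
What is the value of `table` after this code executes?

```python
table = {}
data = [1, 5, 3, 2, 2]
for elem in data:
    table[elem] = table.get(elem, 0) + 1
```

Let's trace through this code step by step.

Initialize: table = {}
Initialize: data = [1, 5, 3, 2, 2]
Entering loop: for elem in data:

After execution: table = {1: 1, 5: 1, 3: 1, 2: 2}
{1: 1, 5: 1, 3: 1, 2: 2}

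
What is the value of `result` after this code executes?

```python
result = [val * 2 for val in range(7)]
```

Let's trace through this code step by step.

Initialize: result = [val * 2 for val in range(7)]

After execution: result = [0, 2, 4, 6, 8, 10, 12]
[0, 2, 4, 6, 8, 10, 12]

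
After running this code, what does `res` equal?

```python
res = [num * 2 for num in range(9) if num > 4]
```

Let's trace through this code step by step.

Initialize: res = [num * 2 for num in range(9) if num > 4]

After execution: res = [10, 12, 14, 16]
[10, 12, 14, 16]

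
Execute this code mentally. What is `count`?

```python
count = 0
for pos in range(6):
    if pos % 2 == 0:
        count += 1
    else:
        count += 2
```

Let's trace through this code step by step.

Initialize: count = 0
Entering loop: for pos in range(6):

After execution: count = 9
9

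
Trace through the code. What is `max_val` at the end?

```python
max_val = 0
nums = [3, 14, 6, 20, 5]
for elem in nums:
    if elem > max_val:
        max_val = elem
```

Let's trace through this code step by step.

Initialize: max_val = 0
Initialize: nums = [3, 14, 6, 20, 5]
Entering loop: for elem in nums:

After execution: max_val = 20
20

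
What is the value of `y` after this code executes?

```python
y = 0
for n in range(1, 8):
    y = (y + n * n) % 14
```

Let's trace through this code step by step.

Initialize: y = 0
Entering loop: for n in range(1, 8):

After execution: y = 0
0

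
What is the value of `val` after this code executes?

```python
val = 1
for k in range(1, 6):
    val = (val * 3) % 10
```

Let's trace through this code step by step.

Initialize: val = 1
Entering loop: for k in range(1, 6):

After execution: val = 3
3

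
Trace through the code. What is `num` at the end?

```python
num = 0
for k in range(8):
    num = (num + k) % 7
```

Let's trace through this code step by step.

Initialize: num = 0
Entering loop: for k in range(8):

After execution: num = 0
0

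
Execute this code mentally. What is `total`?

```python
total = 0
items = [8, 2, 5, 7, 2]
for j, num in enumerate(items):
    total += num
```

Let's trace through this code step by step.

Initialize: total = 0
Initialize: items = [8, 2, 5, 7, 2]
Entering loop: for j, num in enumerate(items):

After execution: total = 24
24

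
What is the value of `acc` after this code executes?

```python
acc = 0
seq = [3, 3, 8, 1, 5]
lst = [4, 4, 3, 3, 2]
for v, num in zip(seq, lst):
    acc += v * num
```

Let's trace through this code step by step.

Initialize: acc = 0
Initialize: seq = [3, 3, 8, 1, 5]
Initialize: lst = [4, 4, 3, 3, 2]
Entering loop: for v, num in zip(seq, lst):

After execution: acc = 61
61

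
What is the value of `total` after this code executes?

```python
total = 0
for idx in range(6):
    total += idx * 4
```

Let's trace through this code step by step.

Initialize: total = 0
Entering loop: for idx in range(6):

After execution: total = 60
60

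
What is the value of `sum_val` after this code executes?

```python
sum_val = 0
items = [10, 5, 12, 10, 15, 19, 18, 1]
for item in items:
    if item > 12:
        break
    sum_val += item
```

Let's trace through this code step by step.

Initialize: sum_val = 0
Initialize: items = [10, 5, 12, 10, 15, 19, 18, 1]
Entering loop: for item in items:

After execution: sum_val = 37
37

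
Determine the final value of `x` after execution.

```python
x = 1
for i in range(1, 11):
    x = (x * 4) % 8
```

Let's trace through this code step by step.

Initialize: x = 1
Entering loop: for i in range(1, 11):

After execution: x = 0
0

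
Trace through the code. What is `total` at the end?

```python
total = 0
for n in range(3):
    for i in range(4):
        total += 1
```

Let's trace through this code step by step.

Initialize: total = 0
Entering loop: for n in range(3):

After execution: total = 12
12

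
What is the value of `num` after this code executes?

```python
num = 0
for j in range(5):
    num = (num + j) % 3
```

Let's trace through this code step by step.

Initialize: num = 0
Entering loop: for j in range(5):

After execution: num = 1
1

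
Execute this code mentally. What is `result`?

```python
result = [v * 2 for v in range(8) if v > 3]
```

Let's trace through this code step by step.

Initialize: result = [v * 2 for v in range(8) if v > 3]

After execution: result = [8, 10, 12, 14]
[8, 10, 12, 14]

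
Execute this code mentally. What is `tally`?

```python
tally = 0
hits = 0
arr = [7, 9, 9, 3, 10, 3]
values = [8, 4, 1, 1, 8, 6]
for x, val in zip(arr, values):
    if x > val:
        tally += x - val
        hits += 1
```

Let's trace through this code step by step.

Initialize: tally = 0
Initialize: hits = 0
Initialize: arr = [7, 9, 9, 3, 10, 3]
Initialize: values = [8, 4, 1, 1, 8, 6]
Entering loop: for x, val in zip(arr, values):

After execution: tally = 17
17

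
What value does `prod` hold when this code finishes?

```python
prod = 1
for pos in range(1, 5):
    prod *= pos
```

Let's trace through this code step by step.

Initialize: prod = 1
Entering loop: for pos in range(1, 5):

After execution: prod = 24
24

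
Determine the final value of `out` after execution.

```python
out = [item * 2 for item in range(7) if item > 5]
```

Let's trace through this code step by step.

Initialize: out = [item * 2 for item in range(7) if item > 5]

After execution: out = [12]
[12]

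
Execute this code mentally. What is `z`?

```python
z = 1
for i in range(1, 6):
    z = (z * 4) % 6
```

Let's trace through this code step by step.

Initialize: z = 1
Entering loop: for i in range(1, 6):

After execution: z = 4
4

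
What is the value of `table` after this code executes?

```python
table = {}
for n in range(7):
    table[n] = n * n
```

Let's trace through this code step by step.

Initialize: table = {}
Entering loop: for n in range(7):

After execution: table = {0: 0, 1: 1, 2: 4, 3: 9, 4: 16, 5: 25, 6: 36}
{0: 0, 1: 1, 2: 4, 3: 9, 4: 16, 5: 25, 6: 36}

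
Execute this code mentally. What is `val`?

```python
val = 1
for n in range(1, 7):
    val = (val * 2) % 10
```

Let's trace through this code step by step.

Initialize: val = 1
Entering loop: for n in range(1, 7):

After execution: val = 4
4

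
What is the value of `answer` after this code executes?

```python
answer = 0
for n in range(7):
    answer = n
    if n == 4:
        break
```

Let's trace through this code step by step.

Initialize: answer = 0
Entering loop: for n in range(7):

After execution: answer = 4
4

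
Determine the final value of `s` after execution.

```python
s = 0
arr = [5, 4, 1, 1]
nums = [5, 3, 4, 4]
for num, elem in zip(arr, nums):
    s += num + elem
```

Let's trace through this code step by step.

Initialize: s = 0
Initialize: arr = [5, 4, 1, 1]
Initialize: nums = [5, 3, 4, 4]
Entering loop: for num, elem in zip(arr, nums):

After execution: s = 27
27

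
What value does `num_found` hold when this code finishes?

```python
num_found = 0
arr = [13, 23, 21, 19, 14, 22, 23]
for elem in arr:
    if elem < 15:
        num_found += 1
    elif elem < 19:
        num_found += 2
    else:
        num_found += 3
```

Let's trace through this code step by step.

Initialize: num_found = 0
Initialize: arr = [13, 23, 21, 19, 14, 22, 23]
Entering loop: for elem in arr:

After execution: num_found = 17
17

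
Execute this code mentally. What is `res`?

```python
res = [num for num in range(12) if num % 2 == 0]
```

Let's trace through this code step by step.

Initialize: res = [num for num in range(12) if num % 2 == 0]

After execution: res = [0, 2, 4, 6, 8, 10]
[0, 2, 4, 6, 8, 10]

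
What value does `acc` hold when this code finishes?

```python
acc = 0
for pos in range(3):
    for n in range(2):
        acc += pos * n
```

Let's trace through this code step by step.

Initialize: acc = 0
Entering loop: for pos in range(3):

After execution: acc = 3
3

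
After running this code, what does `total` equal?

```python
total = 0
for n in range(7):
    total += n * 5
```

Let's trace through this code step by step.

Initialize: total = 0
Entering loop: for n in range(7):

After execution: total = 105
105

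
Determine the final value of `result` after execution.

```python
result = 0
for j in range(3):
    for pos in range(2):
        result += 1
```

Let's trace through this code step by step.

Initialize: result = 0
Entering loop: for j in range(3):

After execution: result = 6
6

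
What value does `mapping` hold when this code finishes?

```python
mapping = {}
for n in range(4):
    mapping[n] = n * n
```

Let's trace through this code step by step.

Initialize: mapping = {}
Entering loop: for n in range(4):

After execution: mapping = {0: 0, 1: 1, 2: 4, 3: 9}
{0: 0, 1: 1, 2: 4, 3: 9}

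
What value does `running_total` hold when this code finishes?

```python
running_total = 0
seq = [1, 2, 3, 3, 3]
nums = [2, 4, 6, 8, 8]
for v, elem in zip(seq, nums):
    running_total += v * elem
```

Let's trace through this code step by step.

Initialize: running_total = 0
Initialize: seq = [1, 2, 3, 3, 3]
Initialize: nums = [2, 4, 6, 8, 8]
Entering loop: for v, elem in zip(seq, nums):

After execution: running_total = 76
76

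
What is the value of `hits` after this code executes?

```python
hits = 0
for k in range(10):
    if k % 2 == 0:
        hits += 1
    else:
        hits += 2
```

Let's trace through this code step by step.

Initialize: hits = 0
Entering loop: for k in range(10):

After execution: hits = 15
15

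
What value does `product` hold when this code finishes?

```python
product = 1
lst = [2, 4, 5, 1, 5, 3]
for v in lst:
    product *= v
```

Let's trace through this code step by step.

Initialize: product = 1
Initialize: lst = [2, 4, 5, 1, 5, 3]
Entering loop: for v in lst:

After execution: product = 600
600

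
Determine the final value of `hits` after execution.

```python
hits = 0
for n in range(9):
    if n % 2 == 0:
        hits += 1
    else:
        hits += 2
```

Let's trace through this code step by step.

Initialize: hits = 0
Entering loop: for n in range(9):

After execution: hits = 13
13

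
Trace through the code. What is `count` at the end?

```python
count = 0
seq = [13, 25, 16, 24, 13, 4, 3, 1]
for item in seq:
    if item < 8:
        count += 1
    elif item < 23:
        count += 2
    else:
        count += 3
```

Let's trace through this code step by step.

Initialize: count = 0
Initialize: seq = [13, 25, 16, 24, 13, 4, 3, 1]
Entering loop: for item in seq:

After execution: count = 15
15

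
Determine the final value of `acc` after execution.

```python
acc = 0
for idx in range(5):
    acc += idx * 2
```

Let's trace through this code step by step.

Initialize: acc = 0
Entering loop: for idx in range(5):

After execution: acc = 20
20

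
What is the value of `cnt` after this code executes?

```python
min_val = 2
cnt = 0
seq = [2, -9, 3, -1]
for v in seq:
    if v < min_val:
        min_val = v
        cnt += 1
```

Let's trace through this code step by step.

Initialize: min_val = 2
Initialize: cnt = 0
Initialize: seq = [2, -9, 3, -1]
Entering loop: for v in seq:

After execution: cnt = 1
1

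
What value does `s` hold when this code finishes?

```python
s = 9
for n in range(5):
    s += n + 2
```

Let's trace through this code step by step.

Initialize: s = 9
Entering loop: for n in range(5):

After execution: s = 29
29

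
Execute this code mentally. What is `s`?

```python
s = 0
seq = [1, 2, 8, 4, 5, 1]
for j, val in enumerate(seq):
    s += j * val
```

Let's trace through this code step by step.

Initialize: s = 0
Initialize: seq = [1, 2, 8, 4, 5, 1]
Entering loop: for j, val in enumerate(seq):

After execution: s = 55
55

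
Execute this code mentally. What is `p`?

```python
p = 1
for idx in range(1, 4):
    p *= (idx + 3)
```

Let's trace through this code step by step.

Initialize: p = 1
Entering loop: for idx in range(1, 4):

After execution: p = 120
120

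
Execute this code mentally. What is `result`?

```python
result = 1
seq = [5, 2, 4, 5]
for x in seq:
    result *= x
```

Let's trace through this code step by step.

Initialize: result = 1
Initialize: seq = [5, 2, 4, 5]
Entering loop: for x in seq:

After execution: result = 200
200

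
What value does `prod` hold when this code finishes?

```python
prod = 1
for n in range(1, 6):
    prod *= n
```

Let's trace through this code step by step.

Initialize: prod = 1
Entering loop: for n in range(1, 6):

After execution: prod = 120
120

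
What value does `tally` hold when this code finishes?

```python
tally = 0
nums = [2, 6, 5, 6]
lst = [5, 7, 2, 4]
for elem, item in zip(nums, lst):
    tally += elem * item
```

Let's trace through this code step by step.

Initialize: tally = 0
Initialize: nums = [2, 6, 5, 6]
Initialize: lst = [5, 7, 2, 4]
Entering loop: for elem, item in zip(nums, lst):

After execution: tally = 86
86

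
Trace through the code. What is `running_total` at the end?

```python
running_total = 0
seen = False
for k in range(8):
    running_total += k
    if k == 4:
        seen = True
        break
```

Let's trace through this code step by step.

Initialize: running_total = 0
Initialize: seen = False
Entering loop: for k in range(8):

After execution: running_total = 10
10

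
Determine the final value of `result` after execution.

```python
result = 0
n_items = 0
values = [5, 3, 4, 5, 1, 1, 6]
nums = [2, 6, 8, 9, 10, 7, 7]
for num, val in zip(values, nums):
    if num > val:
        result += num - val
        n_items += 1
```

Let's trace through this code step by step.

Initialize: result = 0
Initialize: n_items = 0
Initialize: values = [5, 3, 4, 5, 1, 1, 6]
Initialize: nums = [2, 6, 8, 9, 10, 7, 7]
Entering loop: for num, val in zip(values, nums):

After execution: result = 3
3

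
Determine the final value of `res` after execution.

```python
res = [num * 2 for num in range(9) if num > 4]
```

Let's trace through this code step by step.

Initialize: res = [num * 2 for num in range(9) if num > 4]

After execution: res = [10, 12, 14, 16]
[10, 12, 14, 16]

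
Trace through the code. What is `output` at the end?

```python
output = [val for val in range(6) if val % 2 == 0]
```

Let's trace through this code step by step.

Initialize: output = [val for val in range(6) if val % 2 == 0]

After execution: output = [0, 2, 4]
[0, 2, 4]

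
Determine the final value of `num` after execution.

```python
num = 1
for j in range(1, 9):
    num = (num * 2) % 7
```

Let's trace through this code step by step.

Initialize: num = 1
Entering loop: for j in range(1, 9):

After execution: num = 4
4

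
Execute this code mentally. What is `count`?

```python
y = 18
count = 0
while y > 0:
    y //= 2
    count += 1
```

Let's trace through this code step by step.

Initialize: y = 18
Initialize: count = 0
Entering loop: while y > 0:

After execution: count = 5
5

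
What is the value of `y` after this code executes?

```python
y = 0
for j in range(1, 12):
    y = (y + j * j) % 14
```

Let's trace through this code step by step.

Initialize: y = 0
Entering loop: for j in range(1, 12):

After execution: y = 2
2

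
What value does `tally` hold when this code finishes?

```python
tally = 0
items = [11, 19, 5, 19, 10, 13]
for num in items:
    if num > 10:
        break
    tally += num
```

Let's trace through this code step by step.

Initialize: tally = 0
Initialize: items = [11, 19, 5, 19, 10, 13]
Entering loop: for num in items:

After execution: tally = 0
0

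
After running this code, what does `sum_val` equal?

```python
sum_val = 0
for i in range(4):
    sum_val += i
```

Let's trace through this code step by step.

Initialize: sum_val = 0
Entering loop: for i in range(4):

After execution: sum_val = 6
6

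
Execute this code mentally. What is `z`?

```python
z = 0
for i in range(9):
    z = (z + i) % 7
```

Let's trace through this code step by step.

Initialize: z = 0
Entering loop: for i in range(9):

After execution: z = 1
1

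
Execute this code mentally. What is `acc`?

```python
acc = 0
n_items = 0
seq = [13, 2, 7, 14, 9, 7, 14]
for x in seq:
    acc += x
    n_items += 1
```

Let's trace through this code step by step.

Initialize: acc = 0
Initialize: n_items = 0
Initialize: seq = [13, 2, 7, 14, 9, 7, 14]
Entering loop: for x in seq:

After execution: acc = 66
66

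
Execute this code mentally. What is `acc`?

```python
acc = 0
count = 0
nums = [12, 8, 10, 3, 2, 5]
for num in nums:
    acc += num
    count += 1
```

Let's trace through this code step by step.

Initialize: acc = 0
Initialize: count = 0
Initialize: nums = [12, 8, 10, 3, 2, 5]
Entering loop: for num in nums:

After execution: acc = 40
40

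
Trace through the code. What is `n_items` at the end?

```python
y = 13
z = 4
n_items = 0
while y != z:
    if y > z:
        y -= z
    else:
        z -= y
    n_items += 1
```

Let's trace through this code step by step.

Initialize: y = 13
Initialize: z = 4
Initialize: n_items = 0
Entering loop: while y != z:

After execution: n_items = 6
6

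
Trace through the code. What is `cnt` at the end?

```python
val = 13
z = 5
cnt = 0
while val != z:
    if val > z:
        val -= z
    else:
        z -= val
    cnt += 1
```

Let's trace through this code step by step.

Initialize: val = 13
Initialize: z = 5
Initialize: cnt = 0
Entering loop: while val != z:

After execution: cnt = 5
5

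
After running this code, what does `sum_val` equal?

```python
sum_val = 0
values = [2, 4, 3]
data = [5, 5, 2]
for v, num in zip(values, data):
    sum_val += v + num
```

Let's trace through this code step by step.

Initialize: sum_val = 0
Initialize: values = [2, 4, 3]
Initialize: data = [5, 5, 2]
Entering loop: for v, num in zip(values, data):

After execution: sum_val = 21
21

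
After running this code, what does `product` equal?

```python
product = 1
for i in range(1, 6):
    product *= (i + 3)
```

Let's trace through this code step by step.

Initialize: product = 1
Entering loop: for i in range(1, 6):

After execution: product = 6720
6720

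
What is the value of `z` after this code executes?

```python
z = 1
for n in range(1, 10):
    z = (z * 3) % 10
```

Let's trace through this code step by step.

Initialize: z = 1
Entering loop: for n in range(1, 10):

After execution: z = 3
3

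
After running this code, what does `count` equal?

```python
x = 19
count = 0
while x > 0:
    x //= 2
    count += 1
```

Let's trace through this code step by step.

Initialize: x = 19
Initialize: count = 0
Entering loop: while x > 0:

After execution: count = 5
5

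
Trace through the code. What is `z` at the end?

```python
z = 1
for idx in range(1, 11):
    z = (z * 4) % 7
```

Let's trace through this code step by step.

Initialize: z = 1
Entering loop: for idx in range(1, 11):

After execution: z = 4
4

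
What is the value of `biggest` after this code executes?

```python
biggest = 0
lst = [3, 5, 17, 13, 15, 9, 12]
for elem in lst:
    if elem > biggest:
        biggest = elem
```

Let's trace through this code step by step.

Initialize: biggest = 0
Initialize: lst = [3, 5, 17, 13, 15, 9, 12]
Entering loop: for elem in lst:

After execution: biggest = 17
17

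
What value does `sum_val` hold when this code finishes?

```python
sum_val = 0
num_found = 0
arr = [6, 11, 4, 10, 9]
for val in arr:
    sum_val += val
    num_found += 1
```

Let's trace through this code step by step.

Initialize: sum_val = 0
Initialize: num_found = 0
Initialize: arr = [6, 11, 4, 10, 9]
Entering loop: for val in arr:

After execution: sum_val = 40
40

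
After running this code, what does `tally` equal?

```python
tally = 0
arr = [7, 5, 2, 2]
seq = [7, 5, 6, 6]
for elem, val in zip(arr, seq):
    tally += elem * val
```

Let's trace through this code step by step.

Initialize: tally = 0
Initialize: arr = [7, 5, 2, 2]
Initialize: seq = [7, 5, 6, 6]
Entering loop: for elem, val in zip(arr, seq):

After execution: tally = 98
98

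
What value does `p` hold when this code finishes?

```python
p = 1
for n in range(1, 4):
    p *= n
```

Let's trace through this code step by step.

Initialize: p = 1
Entering loop: for n in range(1, 4):

After execution: p = 6
6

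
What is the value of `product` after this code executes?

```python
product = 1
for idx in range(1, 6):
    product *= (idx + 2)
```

Let's trace through this code step by step.

Initialize: product = 1
Entering loop: for idx in range(1, 6):

After execution: product = 2520
2520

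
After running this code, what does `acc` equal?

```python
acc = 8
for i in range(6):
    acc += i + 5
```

Let's trace through this code step by step.

Initialize: acc = 8
Entering loop: for i in range(6):

After execution: acc = 53
53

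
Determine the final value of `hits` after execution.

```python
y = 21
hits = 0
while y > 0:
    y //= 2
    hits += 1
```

Let's trace through this code step by step.

Initialize: y = 21
Initialize: hits = 0
Entering loop: while y > 0:

After execution: hits = 5
5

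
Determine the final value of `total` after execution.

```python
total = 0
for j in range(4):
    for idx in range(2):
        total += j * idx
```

Let's trace through this code step by step.

Initialize: total = 0
Entering loop: for j in range(4):

After execution: total = 6
6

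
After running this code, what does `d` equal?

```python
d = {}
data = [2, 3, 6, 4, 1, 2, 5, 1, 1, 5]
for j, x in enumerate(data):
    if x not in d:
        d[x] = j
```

Let's trace through this code step by step.

Initialize: d = {}
Initialize: data = [2, 3, 6, 4, 1, 2, 5, 1, 1, 5]
Entering loop: for j, x in enumerate(data):

After execution: d = {2: 0, 3: 1, 6: 2, 4: 3, 1: 4, 5: 6}
{2: 0, 3: 1, 6: 2, 4: 3, 1: 4, 5: 6}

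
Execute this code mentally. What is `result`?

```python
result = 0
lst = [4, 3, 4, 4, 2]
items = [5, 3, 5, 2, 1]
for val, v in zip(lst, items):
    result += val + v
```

Let's trace through this code step by step.

Initialize: result = 0
Initialize: lst = [4, 3, 4, 4, 2]
Initialize: items = [5, 3, 5, 2, 1]
Entering loop: for val, v in zip(lst, items):

After execution: result = 33
33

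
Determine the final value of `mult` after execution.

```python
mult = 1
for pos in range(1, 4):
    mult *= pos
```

Let's trace through this code step by step.

Initialize: mult = 1
Entering loop: for pos in range(1, 4):

After execution: mult = 6
6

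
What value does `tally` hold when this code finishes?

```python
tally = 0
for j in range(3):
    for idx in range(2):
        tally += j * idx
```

Let's trace through this code step by step.

Initialize: tally = 0
Entering loop: for j in range(3):

After execution: tally = 3
3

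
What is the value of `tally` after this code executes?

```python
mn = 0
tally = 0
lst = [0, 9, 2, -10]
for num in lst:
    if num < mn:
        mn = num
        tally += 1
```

Let's trace through this code step by step.

Initialize: mn = 0
Initialize: tally = 0
Initialize: lst = [0, 9, 2, -10]
Entering loop: for num in lst:

After execution: tally = 1
1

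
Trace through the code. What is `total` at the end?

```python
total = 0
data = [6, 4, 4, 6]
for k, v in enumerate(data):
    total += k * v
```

Let's trace through this code step by step.

Initialize: total = 0
Initialize: data = [6, 4, 4, 6]
Entering loop: for k, v in enumerate(data):

After execution: total = 30
30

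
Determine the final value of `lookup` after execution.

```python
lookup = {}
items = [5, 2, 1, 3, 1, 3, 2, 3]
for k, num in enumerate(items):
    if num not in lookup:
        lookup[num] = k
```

Let's trace through this code step by step.

Initialize: lookup = {}
Initialize: items = [5, 2, 1, 3, 1, 3, 2, 3]
Entering loop: for k, num in enumerate(items):

After execution: lookup = {5: 0, 2: 1, 1: 2, 3: 3}
{5: 0, 2: 1, 1: 2, 3: 3}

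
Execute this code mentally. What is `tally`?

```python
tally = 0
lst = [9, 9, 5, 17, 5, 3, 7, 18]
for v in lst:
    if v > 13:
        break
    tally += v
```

Let's trace through this code step by step.

Initialize: tally = 0
Initialize: lst = [9, 9, 5, 17, 5, 3, 7, 18]
Entering loop: for v in lst:

After execution: tally = 23
23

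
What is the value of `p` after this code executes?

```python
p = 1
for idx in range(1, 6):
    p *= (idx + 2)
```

Let's trace through this code step by step.

Initialize: p = 1
Entering loop: for idx in range(1, 6):

After execution: p = 2520
2520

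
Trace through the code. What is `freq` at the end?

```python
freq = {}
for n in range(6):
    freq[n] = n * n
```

Let's trace through this code step by step.

Initialize: freq = {}
Entering loop: for n in range(6):

After execution: freq = {0: 0, 1: 1, 2: 4, 3: 9, 4: 16, 5: 25}
{0: 0, 1: 1, 2: 4, 3: 9, 4: 16, 5: 25}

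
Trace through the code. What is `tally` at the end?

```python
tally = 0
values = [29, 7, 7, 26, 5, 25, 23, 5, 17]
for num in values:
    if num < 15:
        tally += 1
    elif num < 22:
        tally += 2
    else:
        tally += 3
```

Let's trace through this code step by step.

Initialize: tally = 0
Initialize: values = [29, 7, 7, 26, 5, 25, 23, 5, 17]
Entering loop: for num in values:

After execution: tally = 18
18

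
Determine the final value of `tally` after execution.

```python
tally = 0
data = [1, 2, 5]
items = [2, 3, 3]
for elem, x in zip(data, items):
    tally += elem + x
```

Let's trace through this code step by step.

Initialize: tally = 0
Initialize: data = [1, 2, 5]
Initialize: items = [2, 3, 3]
Entering loop: for elem, x in zip(data, items):

After execution: tally = 16
16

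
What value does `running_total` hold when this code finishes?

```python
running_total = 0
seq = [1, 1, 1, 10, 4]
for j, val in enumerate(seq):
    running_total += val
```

Let's trace through this code step by step.

Initialize: running_total = 0
Initialize: seq = [1, 1, 1, 10, 4]
Entering loop: for j, val in enumerate(seq):

After execution: running_total = 17
17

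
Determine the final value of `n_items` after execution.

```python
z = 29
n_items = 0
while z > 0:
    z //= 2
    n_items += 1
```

Let's trace through this code step by step.

Initialize: z = 29
Initialize: n_items = 0
Entering loop: while z > 0:

After execution: n_items = 5
5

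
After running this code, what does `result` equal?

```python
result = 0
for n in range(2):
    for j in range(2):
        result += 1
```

Let's trace through this code step by step.

Initialize: result = 0
Entering loop: for n in range(2):

After execution: result = 4
4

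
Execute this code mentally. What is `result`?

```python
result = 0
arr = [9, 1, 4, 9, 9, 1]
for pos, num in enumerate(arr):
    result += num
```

Let's trace through this code step by step.

Initialize: result = 0
Initialize: arr = [9, 1, 4, 9, 9, 1]
Entering loop: for pos, num in enumerate(arr):

After execution: result = 33
33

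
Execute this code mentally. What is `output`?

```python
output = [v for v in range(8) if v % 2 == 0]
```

Let's trace through this code step by step.

Initialize: output = [v for v in range(8) if v % 2 == 0]

After execution: output = [0, 2, 4, 6]
[0, 2, 4, 6]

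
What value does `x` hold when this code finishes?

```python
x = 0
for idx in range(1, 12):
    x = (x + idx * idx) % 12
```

Let's trace through this code step by step.

Initialize: x = 0
Entering loop: for idx in range(1, 12):

After execution: x = 2
2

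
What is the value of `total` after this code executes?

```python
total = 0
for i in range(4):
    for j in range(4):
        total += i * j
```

Let's trace through this code step by step.

Initialize: total = 0
Entering loop: for i in range(4):

After execution: total = 36
36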